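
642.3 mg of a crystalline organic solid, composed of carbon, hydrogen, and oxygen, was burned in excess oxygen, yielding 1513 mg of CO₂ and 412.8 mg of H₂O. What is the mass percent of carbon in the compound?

mol C = 1.513 g CO₂ ÷ 44.009 g/mol = 0.034379 mol
mol H = 2 × 0.4128 g H₂O ÷ 18.015 g/mol = 0.045828 mol
mass O = 0.6423 − (0.41293 + 0.046195) = 0.18317 g → mol O = 0.18317 ÷ 15.999 = 0.011449 mol
mass % C = 0.41293 g ÷ 0.6423 g × 100%

64.29%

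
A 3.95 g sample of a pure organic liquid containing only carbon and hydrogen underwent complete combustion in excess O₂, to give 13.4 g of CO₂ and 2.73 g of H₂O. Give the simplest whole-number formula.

CH

mol C = 13.4 g CO₂ ÷ 44.009 g/mol = 0.3045 mol
mol H = 2 × 2.73 g H₂O ÷ 18.015 g/mol = 0.3031 mol
Divide by the smallest (0.3031 mol): C 1.005, H 1.000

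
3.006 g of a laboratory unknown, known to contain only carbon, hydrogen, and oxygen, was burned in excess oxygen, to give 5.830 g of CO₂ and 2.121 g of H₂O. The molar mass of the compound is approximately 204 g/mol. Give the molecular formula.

mol C = 5.830 g CO₂ ÷ 44.009 g/mol = 0.13247 mol
mol H = 2 × 2.121 g H₂O ÷ 18.015 g/mol = 0.23547 mol
mass O = 3.006 − (1.5911 + 0.23735) = 1.1775 g → mol O = 1.1775 ÷ 15.999 = 0.073599 mol
Divide by the smallest (0.073599 mol): C 1.800, H 3.199, O 1.000
Multiplying each by 5 gives whole numbers: C 9.00, H 16.00, O 5.00
Empirical formula: C9H16O5
Empirical-formula mass = 204.22 g/mol; 204 ÷ 204.22 ≈ 1, so the molecular formula is C9H16O5.

C9H16O5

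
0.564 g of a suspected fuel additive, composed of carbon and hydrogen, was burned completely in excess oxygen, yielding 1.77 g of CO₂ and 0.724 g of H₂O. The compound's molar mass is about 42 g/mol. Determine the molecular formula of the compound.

C3H6

mol C = 1.77 g CO₂ ÷ 44.009 g/mol = 0.04022 mol
mol H = 2 × 0.724 g H₂O ÷ 18.015 g/mol = 0.08038 mol
Divide by the smallest (0.04022 mol): C 1.000, H 1.998
Empirical formula: CH2
Empirical-formula mass = 14.03 g/mol; 42 ÷ 14.03 ≈ 3, so the molecular formula is C3H6.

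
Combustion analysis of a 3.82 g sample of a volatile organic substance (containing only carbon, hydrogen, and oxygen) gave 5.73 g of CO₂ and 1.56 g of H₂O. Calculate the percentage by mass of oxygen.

mol C = 5.73 g CO₂ ÷ 44.009 g/mol = 0.1302 mol
mol H = 2 × 1.56 g H₂O ÷ 18.015 g/mol = 0.1732 mol
mass O = 3.82 − (1.564 + 0.1746) = 2.082 g → mol O = 2.082 ÷ 15.999 = 0.1301 mol
mass % O = 2.082 g ÷ 3.82 g × 100%

54.5%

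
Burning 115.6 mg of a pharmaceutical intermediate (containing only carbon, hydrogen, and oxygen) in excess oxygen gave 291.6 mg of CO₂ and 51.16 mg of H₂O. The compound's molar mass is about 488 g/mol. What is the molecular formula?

mol C = 0.2916 g CO₂ ÷ 44.009 g/mol = 0.0066259 mol
mol H = 2 × 0.05116 g H₂O ÷ 18.015 g/mol = 0.0056797 mol
mass O = 0.1156 − (0.079584 + 0.0057251) = 0.030291 g → mol O = 0.030291 ÷ 15.999 = 0.0018933 mol
Divide by the smallest (0.0018933 mol): C 3.500, H 3.000, O 1.000
Multiplying each by 2 gives whole numbers: C 7.00, H 6.00, O 2.00
Empirical formula: C7H6O2
Empirical-formula mass = 122.12 g/mol; 488 ÷ 122.12 ≈ 4, so the molecular formula is C28H24O8.

C28H24O8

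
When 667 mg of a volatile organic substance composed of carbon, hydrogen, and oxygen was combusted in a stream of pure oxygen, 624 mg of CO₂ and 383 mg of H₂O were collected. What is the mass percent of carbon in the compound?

mol C = 0.624 g CO₂ ÷ 44.009 g/mol = 0.01418 mol
mol H = 2 × 0.383 g H₂O ÷ 18.015 g/mol = 0.04252 mol
mass O = 0.667 − (0.1703 + 0.04286) = 0.4538 g → mol O = 0.4538 ÷ 15.999 = 0.02837 mol
mass % C = 0.1703 g ÷ 0.667 g × 100%

25.5%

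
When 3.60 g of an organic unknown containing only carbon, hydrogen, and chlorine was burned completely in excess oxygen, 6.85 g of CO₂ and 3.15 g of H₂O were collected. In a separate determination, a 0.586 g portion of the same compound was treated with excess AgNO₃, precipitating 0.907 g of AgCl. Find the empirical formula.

C4H9Cl

mol C = 6.85 g CO₂ ÷ 44.009 g/mol = 0.1556 mol
mol H = 2 × 3.15 g H₂O ÷ 18.015 g/mol = 0.3497 mol
From the AgCl data: mol Cl per gram of compound = (0.907 ÷ 143.318) ÷ 0.586 = 0.01080 mol/g, so in the 3.60 g combustion sample mol Cl = 0.03888 mol
Divide by the smallest (0.03888 mol): C 4.003, H 8.995, Cl 1.000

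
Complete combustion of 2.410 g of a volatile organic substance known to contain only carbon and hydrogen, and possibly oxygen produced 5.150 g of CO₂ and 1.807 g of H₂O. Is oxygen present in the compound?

yes

mol C = 5.150 g CO₂ ÷ 44.009 g/mol = 0.11702 mol
mol H = 2 × 1.807 g H₂O ÷ 18.015 g/mol = 0.20061 mol
C and H account for only 1.6078 g of the 2.410 g sample; the remaining 0.80224 g must be oxygen.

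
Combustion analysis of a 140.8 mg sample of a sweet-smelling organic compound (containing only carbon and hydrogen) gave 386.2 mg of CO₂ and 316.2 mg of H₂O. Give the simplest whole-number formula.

CH4

mol C = 0.3862 g CO₂ ÷ 44.009 g/mol = 0.0087755 mol
mol H = 2 × 0.3162 g H₂O ÷ 18.015 g/mol = 0.035104 mol
Divide by the smallest (0.0087755 mol): C 1.000, H 4.000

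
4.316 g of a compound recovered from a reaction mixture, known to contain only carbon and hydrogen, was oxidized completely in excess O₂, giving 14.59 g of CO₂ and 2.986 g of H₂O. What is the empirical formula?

CH

mol C = 14.59 g CO₂ ÷ 44.009 g/mol = 0.33152 mol
mol H = 2 × 2.986 g H₂O ÷ 18.015 g/mol = 0.33150 mol
Divide by the smallest (0.33150 mol): C 1.000, H 1.000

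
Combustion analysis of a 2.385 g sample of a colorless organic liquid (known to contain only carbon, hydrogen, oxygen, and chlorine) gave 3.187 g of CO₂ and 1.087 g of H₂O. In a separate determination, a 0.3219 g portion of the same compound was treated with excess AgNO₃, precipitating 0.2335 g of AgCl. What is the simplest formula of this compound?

C6H10ClO5

mol C = 3.187 g CO₂ ÷ 44.009 g/mol = 0.072417 mol
mol H = 2 × 1.087 g H₂O ÷ 18.015 g/mol = 0.12068 mol
From the AgCl data: mol Cl per gram of compound = (0.2335 ÷ 143.318) ÷ 0.3219 = 0.0050613 mol/g, so in the 2.385 g combustion sample mol Cl = 0.012071 mol
mass O = 2.385 − (0.86980 + 0.12164 + 0.42793) = 0.96563 g → mol O = 0.96563 ÷ 15.999 = 0.060356 mol
Divide by the smallest (0.012071 mol): C 5.999, H 9.997, Cl 1.000, O 5.000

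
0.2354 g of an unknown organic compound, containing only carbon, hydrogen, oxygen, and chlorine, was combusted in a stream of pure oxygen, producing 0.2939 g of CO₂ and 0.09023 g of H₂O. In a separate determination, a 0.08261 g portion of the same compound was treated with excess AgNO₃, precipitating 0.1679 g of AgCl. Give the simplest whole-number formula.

C4H6Cl2O

mol C = 0.2939 g CO₂ ÷ 44.009 g/mol = 0.0066782 mol
mol H = 2 × 0.09023 g H₂O ÷ 18.015 g/mol = 0.010017 mol
From the AgCl data: mol Cl per gram of compound = (0.1679 ÷ 143.318) ÷ 0.08261 = 0.014181 mol/g, so in the 0.2354 g combustion sample mol Cl = 0.0033383 mol
mass O = 0.2354 − (0.080212 + 0.010097 + 0.11834) = 0.026749 g → mol O = 0.026749 ÷ 15.999 = 0.0016719 mol
Divide by the smallest (0.0016719 mol): C 3.994, H 5.992, Cl 1.997, O 1.000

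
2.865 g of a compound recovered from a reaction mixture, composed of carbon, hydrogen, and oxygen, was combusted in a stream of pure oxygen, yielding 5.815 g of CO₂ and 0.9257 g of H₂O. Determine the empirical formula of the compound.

mol C = 5.815 g CO₂ ÷ 44.009 g/mol = 0.13213 mol
mol H = 2 × 0.9257 g H₂O ÷ 18.015 g/mol = 0.10277 mol
mass O = 2.865 − (1.5870 + 0.10359) = 1.1744 g → mol O = 1.1744 ÷ 15.999 = 0.073403 mol
Divide by the smallest (0.073403 mol): C 1.800, H 1.400, O 1.000
Multiplying each by 5 gives whole numbers: C 9.00, H 7.00, O 5.00

C9H7O5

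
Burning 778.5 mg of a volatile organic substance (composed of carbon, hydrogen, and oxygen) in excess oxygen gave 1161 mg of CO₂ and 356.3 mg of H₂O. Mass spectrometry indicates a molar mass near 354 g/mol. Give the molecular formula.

mol C = 1.161 g CO₂ ÷ 44.009 g/mol = 0.026381 mol
mol H = 2 × 0.3563 g H₂O ÷ 18.015 g/mol = 0.039556 mol
mass O = 0.7785 − (0.31686 + 0.039872) = 0.42177 g → mol O = 0.42177 ÷ 15.999 = 0.026362 mol
Divide by the smallest (0.026362 mol): C 1.001, H 1.500, O 1.000
Multiplying each by 2 gives whole numbers: C 2.00, H 3.00, O 2.00
Empirical formula: C2H3O2
Empirical-formula mass = 59.04 g/mol; 354 ÷ 59.04 ≈ 6, so the molecular formula is C12H18O12.

C12H18O12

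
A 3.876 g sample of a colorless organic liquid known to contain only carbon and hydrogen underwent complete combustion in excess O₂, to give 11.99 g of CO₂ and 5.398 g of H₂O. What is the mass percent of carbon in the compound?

mol C = 11.99 g CO₂ ÷ 44.009 g/mol = 0.27244 mol
mol H = 2 × 5.398 g H₂O ÷ 18.015 g/mol = 0.59928 mol
mass % C = 3.2723 g ÷ 3.876 g × 100%

84.43%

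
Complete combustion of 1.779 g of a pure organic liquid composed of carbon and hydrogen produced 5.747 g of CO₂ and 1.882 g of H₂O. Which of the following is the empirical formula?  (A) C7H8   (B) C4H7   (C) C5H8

(C) C5H8

mol C = 5.747 g CO₂ ÷ 44.009 g/mol = 0.13059 mol
mol H = 2 × 1.882 g H₂O ÷ 18.015 g/mol = 0.20894 mol
Divide by the smallest (0.13059 mol): C 1.000, H 1.600
Multiplying each by 5 gives whole numbers: C 5.00, H 8.00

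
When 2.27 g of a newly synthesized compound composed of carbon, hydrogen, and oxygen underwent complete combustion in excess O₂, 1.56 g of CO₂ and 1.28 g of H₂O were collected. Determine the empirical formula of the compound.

CH4O3

mol C = 1.56 g CO₂ ÷ 44.009 g/mol = 0.03545 mol
mol H = 2 × 1.28 g H₂O ÷ 18.015 g/mol = 0.1421 mol
mass O = 2.27 − (0.4258 + 0.1432) = 1.701 g → mol O = 1.701 ÷ 15.999 = 0.1063 mol
Divide by the smallest (0.03545 mol): C 1.000, H 4.009, O 2.999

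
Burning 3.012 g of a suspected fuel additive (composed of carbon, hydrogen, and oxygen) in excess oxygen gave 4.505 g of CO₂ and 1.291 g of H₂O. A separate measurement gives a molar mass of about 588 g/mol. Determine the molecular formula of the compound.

mol C = 4.505 g CO₂ ÷ 44.009 g/mol = 0.10237 mol
mol H = 2 × 1.291 g H₂O ÷ 18.015 g/mol = 0.14333 mol
mass O = 3.012 − (1.2295 + 0.14447) = 1.6380 g → mol O = 1.6380 ÷ 15.999 = 0.10238 mol
Divide by the smallest (0.10237 mol): C 1.000, H 1.400, O 1.000
Multiplying each by 5 gives whole numbers: C 5.00, H 7.00, O 5.00
Empirical formula: C5H7O5
Empirical-formula mass = 147.11 g/mol; 588 ÷ 147.11 ≈ 4, so the molecular formula is C20H28O20.

C20H28O20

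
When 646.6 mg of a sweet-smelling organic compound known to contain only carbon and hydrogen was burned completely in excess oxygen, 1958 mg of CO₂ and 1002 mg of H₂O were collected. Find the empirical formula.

mol C = 1.958 g CO₂ ÷ 44.009 g/mol = 0.044491 mol
mol H = 2 × 1.002 g H₂O ÷ 18.015 g/mol = 0.11124 mol
Divide by the smallest (0.044491 mol): C 1.000, H 2.500
Multiplying each by 2 gives whole numbers: C 2.00, H 5.00

C2H5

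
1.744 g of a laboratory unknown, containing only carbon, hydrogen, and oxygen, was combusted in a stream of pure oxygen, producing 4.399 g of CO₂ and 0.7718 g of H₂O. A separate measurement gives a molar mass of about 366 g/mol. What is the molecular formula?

mol C = 4.399 g CO₂ ÷ 44.009 g/mol = 0.099957 mol
mol H = 2 × 0.7718 g H₂O ÷ 18.015 g/mol = 0.085684 mol
mass O = 1.744 − (1.2006 + 0.086370) = 0.45705 g → mol O = 0.45705 ÷ 15.999 = 0.028567 mol
Divide by the smallest (0.028567 mol): C 3.499, H 2.999, O 1.000
Multiplying each by 2 gives whole numbers: C 7.00, H 6.00, O 2.00
Empirical formula: C7H6O2
Empirical-formula mass = 122.12 g/mol; 366 ÷ 122.12 ≈ 3, so the molecular formula is C21H18O6.

C21H18O6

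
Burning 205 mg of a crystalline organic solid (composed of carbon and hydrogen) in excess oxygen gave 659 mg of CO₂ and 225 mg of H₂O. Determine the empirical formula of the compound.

mol C = 0.659 g CO₂ ÷ 44.009 g/mol = 0.01497 mol
mol H = 2 × 0.225 g H₂O ÷ 18.015 g/mol = 0.02498 mol
Divide by the smallest (0.01497 mol): C 1.000, H 1.668
Multiplying each by 3 gives whole numbers: C 3.00, H 5.00

C3H5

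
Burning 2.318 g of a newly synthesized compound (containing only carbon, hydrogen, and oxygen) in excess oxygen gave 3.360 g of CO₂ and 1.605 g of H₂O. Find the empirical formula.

C3H7O3

mol C = 3.360 g CO₂ ÷ 44.009 g/mol = 0.076348 mol
mol H = 2 × 1.605 g H₂O ÷ 18.015 g/mol = 0.17818 mol
mass O = 2.318 − (0.91702 + 0.17961) = 1.2214 g → mol O = 1.2214 ÷ 15.999 = 0.076341 mol
Divide by the smallest (0.076341 mol): C 1.000, H 2.334, O 1.000
Multiplying each by 3 gives whole numbers: C 3.00, H 7.00, O 3.00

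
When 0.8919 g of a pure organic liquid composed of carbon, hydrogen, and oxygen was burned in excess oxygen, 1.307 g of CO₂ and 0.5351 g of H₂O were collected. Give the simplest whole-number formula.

CH2O

mol C = 1.307 g CO₂ ÷ 44.009 g/mol = 0.029698 mol
mol H = 2 × 0.5351 g H₂O ÷ 18.015 g/mol = 0.059406 mol
mass O = 0.8919 − (0.35671 + 0.059881) = 0.47531 g → mol O = 0.47531 ÷ 15.999 = 0.029709 mol
Divide by the smallest (0.029698 mol): C 1.000, H 2.000, O 1.000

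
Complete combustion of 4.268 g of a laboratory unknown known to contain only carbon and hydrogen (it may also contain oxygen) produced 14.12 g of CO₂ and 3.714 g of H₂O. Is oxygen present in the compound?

no

mol C = 14.12 g CO₂ ÷ 44.009 g/mol = 0.32084 mol
mol H = 2 × 3.714 g H₂O ÷ 18.015 g/mol = 0.41232 mol
C and H together account for 4.2693 g — essentially the entire 4.268 g sample — so the compound contains no oxygen.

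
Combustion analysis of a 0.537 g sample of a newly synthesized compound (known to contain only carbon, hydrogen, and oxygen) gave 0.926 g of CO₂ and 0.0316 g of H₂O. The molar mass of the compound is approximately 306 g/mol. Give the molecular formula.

C12H2O10

mol C = 0.926 g CO₂ ÷ 44.009 g/mol = 0.02104 mol
mol H = 2 × 0.0316 g H₂O ÷ 18.015 g/mol = 0.003508 mol
mass O = 0.537 − (0.2527 + 0.003536) = 0.2807 g → mol O = 0.2807 ÷ 15.999 = 0.01755 mol
Divide by the smallest (0.003508 mol): C 5.998, H 1.000, O 5.002
Empirical formula: C6HO5
Empirical-formula mass = 153.07 g/mol; 306 ÷ 153.07 ≈ 2, so the molecular formula is C12H2O10.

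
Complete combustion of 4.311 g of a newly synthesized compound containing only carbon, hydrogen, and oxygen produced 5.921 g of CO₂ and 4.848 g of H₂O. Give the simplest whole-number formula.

CH4O

mol C = 5.921 g CO₂ ÷ 44.009 g/mol = 0.13454 mol
mol H = 2 × 4.848 g H₂O ÷ 18.015 g/mol = 0.53822 mol
mass O = 4.311 − (1.6160 + 0.54252) = 2.1525 g → mol O = 2.1525 ÷ 15.999 = 0.13454 mol
Divide by the smallest (0.13454 mol): C 1.000, H 4.000, O 1.000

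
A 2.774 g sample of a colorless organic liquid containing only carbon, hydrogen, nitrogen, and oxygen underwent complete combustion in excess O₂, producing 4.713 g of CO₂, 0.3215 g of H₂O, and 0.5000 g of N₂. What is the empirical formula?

mol C = 4.713 g CO₂ ÷ 44.009 g/mol = 0.10709 mol
mol H = 2 × 0.3215 g H₂O ÷ 18.015 g/mol = 0.035692 mol
mol N = 2 × 0.5000 g N₂ ÷ 28.014 g/mol = 0.035696 mol
mass O = 2.774 − (1.2863 + 0.035978 + 0.50000) = 0.95174 g → mol O = 0.95174 ÷ 15.999 = 0.059488 mol
Divide by the smallest (0.035692 mol): C 3.000, H 1.000, N 1.000, O 1.667
Multiplying each by 3 gives whole numbers: C 9.00, H 3.00, N 3.00, O 5.00

C9H3N3O5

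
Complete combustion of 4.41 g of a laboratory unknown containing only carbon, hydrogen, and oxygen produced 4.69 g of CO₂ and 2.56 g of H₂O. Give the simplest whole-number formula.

C3H8O5

mol C = 4.69 g CO₂ ÷ 44.009 g/mol = 0.1066 mol
mol H = 2 × 2.56 g H₂O ÷ 18.015 g/mol = 0.2842 mol
mass O = 4.41 − (1.280 + 0.2865) = 2.844 g → mol O = 2.844 ÷ 15.999 = 0.1777 mol
Divide by the smallest (0.1066 mol): C 1.000, H 2.667, O 1.668
Multiplying each by 3 gives whole numbers: C 3.00, H 8.00, O 5.00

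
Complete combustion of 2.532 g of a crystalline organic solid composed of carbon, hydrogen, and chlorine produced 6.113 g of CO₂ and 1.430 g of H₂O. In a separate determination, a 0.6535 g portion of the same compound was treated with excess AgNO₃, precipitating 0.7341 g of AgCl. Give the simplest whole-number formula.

mol C = 6.113 g CO₂ ÷ 44.009 g/mol = 0.13890 mol
mol H = 2 × 1.430 g H₂O ÷ 18.015 g/mol = 0.15876 mol
From the AgCl data: mol Cl per gram of compound = (0.7341 ÷ 143.318) ÷ 0.6535 = 0.0078381 mol/g, so in the 2.532 g combustion sample mol Cl = 0.019846 mol
Divide by the smallest (0.019846 mol): C 6.999, H 7.999, Cl 1.000

C7H8Cl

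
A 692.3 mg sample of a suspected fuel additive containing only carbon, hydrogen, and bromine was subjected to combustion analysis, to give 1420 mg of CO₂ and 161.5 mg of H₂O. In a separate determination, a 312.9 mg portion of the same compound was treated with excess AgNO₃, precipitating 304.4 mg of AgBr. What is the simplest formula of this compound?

C9H5Br

mol C = 1.420 g CO₂ ÷ 44.009 g/mol = 0.032266 mol
mol H = 2 × 0.1615 g H₂O ÷ 18.015 g/mol = 0.017930 mol
From the AgBr data: mol Br per gram of compound = (0.3044 ÷ 187.772) ÷ 0.3129 = 0.0051809 mol/g, so in the 0.6923 g combustion sample mol Br = 0.0035868 mol
Divide by the smallest (0.0035868 mol): C 8.996, H 4.999, Br 1.000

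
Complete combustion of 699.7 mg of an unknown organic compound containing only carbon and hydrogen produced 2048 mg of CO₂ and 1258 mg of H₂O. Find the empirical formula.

CH3

mol C = 2.048 g CO₂ ÷ 44.009 g/mol = 0.046536 mol
mol H = 2 × 1.258 g H₂O ÷ 18.015 g/mol = 0.13966 mol
Divide by the smallest (0.046536 mol): C 1.000, H 3.001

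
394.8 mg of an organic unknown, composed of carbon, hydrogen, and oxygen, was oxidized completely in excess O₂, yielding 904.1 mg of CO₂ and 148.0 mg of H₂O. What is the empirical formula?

mol C = 0.9041 g CO₂ ÷ 44.009 g/mol = 0.020544 mol
mol H = 2 × 0.1480 g H₂O ÷ 18.015 g/mol = 0.016431 mol
mass O = 0.3948 − (0.24675 + 0.016562) = 0.13149 g → mol O = 0.13149 ÷ 15.999 = 0.0082186 mol
Divide by the smallest (0.0082186 mol): C 2.500, H 1.999, O 1.000
Multiplying each by 2 gives whole numbers: C 5.00, H 4.00, O 2.00

C5H4O2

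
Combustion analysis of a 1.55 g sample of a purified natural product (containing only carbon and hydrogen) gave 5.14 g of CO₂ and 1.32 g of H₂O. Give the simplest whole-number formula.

mol C = 5.14 g CO₂ ÷ 44.009 g/mol = 0.1168 mol
mol H = 2 × 1.32 g H₂O ÷ 18.015 g/mol = 0.1465 mol
Divide by the smallest (0.1168 mol): C 1.000, H 1.255
Multiplying each by 4 gives whole numbers: C 4.00, H 5.02

C4H5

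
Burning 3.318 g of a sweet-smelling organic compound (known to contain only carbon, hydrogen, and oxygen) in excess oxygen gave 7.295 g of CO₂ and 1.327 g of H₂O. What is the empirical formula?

C9H8O4

mol C = 7.295 g CO₂ ÷ 44.009 g/mol = 0.16576 mol
mol H = 2 × 1.327 g H₂O ÷ 18.015 g/mol = 0.14732 mol
mass O = 3.318 − (1.9910 + 0.14850) = 1.1785 g → mol O = 1.1785 ÷ 15.999 = 0.073663 mol
Divide by the smallest (0.073663 mol): C 2.250, H 2.000, O 1.000
Multiplying each by 4 gives whole numbers: C 9.00, H 8.00, O 4.00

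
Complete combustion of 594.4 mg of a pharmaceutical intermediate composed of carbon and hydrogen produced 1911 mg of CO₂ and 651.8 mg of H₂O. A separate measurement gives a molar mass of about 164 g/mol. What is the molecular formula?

mol C = 1.911 g CO₂ ÷ 44.009 g/mol = 0.043423 mol
mol H = 2 × 0.6518 g H₂O ÷ 18.015 g/mol = 0.072362 mol
Divide by the smallest (0.043423 mol): C 1.000, H 1.666
Multiplying each by 3 gives whole numbers: C 3.00, H 5.00
Empirical formula: C3H5
Empirical-formula mass = 41.07 g/mol; 164 ÷ 41.07 ≈ 4, so the molecular formula is C12H20.

C12H20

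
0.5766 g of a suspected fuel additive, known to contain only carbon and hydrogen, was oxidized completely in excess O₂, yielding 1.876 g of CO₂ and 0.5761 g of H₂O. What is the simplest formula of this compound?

mol C = 1.876 g CO₂ ÷ 44.009 g/mol = 0.042628 mol
mol H = 2 × 0.5761 g H₂O ÷ 18.015 g/mol = 0.063958 mol
Divide by the smallest (0.042628 mol): C 1.000, H 1.500
Multiplying each by 2 gives whole numbers: C 2.00, H 3.00

C2H3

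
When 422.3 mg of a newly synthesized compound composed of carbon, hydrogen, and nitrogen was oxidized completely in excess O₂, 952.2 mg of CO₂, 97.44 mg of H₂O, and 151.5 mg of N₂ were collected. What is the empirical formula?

mol C = 0.9522 g CO₂ ÷ 44.009 g/mol = 0.021636 mol
mol H = 2 × 0.09744 g H₂O ÷ 18.015 g/mol = 0.010818 mol
mol N = 2 × 0.1515 g N₂ ÷ 28.014 g/mol = 0.010816 mol
Divide by the smallest (0.010816 mol): C 2.000, H 1.000, N 1.000

C2HN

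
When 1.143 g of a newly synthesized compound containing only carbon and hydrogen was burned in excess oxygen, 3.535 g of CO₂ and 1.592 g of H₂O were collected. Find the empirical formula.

C5H11

mol C = 3.535 g CO₂ ÷ 44.009 g/mol = 0.080324 mol
mol H = 2 × 1.592 g H₂O ÷ 18.015 g/mol = 0.17674 mol
Divide by the smallest (0.080324 mol): C 1.000, H 2.200
Multiplying each by 5 gives whole numbers: C 5.00, H 11.00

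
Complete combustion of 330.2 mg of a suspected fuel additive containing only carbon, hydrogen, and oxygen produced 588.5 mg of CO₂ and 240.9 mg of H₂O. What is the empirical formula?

mol C = 0.5885 g CO₂ ÷ 44.009 g/mol = 0.013372 mol
mol H = 2 × 0.2409 g H₂O ÷ 18.015 g/mol = 0.026744 mol
mass O = 0.3302 − (0.16061 + 0.026958) = 0.14263 g → mol O = 0.14263 ÷ 15.999 = 0.0089148 mol
Divide by the smallest (0.0089148 mol): C 1.500, H 3.000, O 1.000
Multiplying each by 2 gives whole numbers: C 3.00, H 6.00, O 2.00

C3H6O2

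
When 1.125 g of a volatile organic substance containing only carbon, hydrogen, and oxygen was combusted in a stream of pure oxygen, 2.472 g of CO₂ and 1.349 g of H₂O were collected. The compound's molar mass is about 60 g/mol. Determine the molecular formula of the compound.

mol C = 2.472 g CO₂ ÷ 44.009 g/mol = 0.056170 mol
mol H = 2 × 1.349 g H₂O ÷ 18.015 g/mol = 0.14976 mol
mass O = 1.125 − (0.67466 + 0.15096) = 0.29938 g → mol O = 0.29938 ÷ 15.999 = 0.018712 mol
Divide by the smallest (0.018712 mol): C 3.002, H 8.004, O 1.000
Empirical formula: C3H8O
Empirical-formula mass = 60.10 g/mol; 60 ÷ 60.10 ≈ 1, so the molecular formula is C3H8O.

C3H8O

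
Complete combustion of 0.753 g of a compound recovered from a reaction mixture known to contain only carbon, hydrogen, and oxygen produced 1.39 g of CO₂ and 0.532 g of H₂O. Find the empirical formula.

mol C = 1.39 g CO₂ ÷ 44.009 g/mol = 0.03158 mol
mol H = 2 × 0.532 g H₂O ÷ 18.015 g/mol = 0.05906 mol
mass O = 0.753 − (0.3794 + 0.05953) = 0.3141 g → mol O = 0.3141 ÷ 15.999 = 0.01963 mol
Divide by the smallest (0.01963 mol): C 1.609, H 3.008, O 1.000
Multiplying each by 5 gives whole numbers: C 8.04, H 15.04, O 5.00

C8H15O5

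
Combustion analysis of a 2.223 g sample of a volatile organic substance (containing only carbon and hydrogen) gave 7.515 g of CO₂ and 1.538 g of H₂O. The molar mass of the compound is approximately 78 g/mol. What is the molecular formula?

C6H6

mol C = 7.515 g CO₂ ÷ 44.009 g/mol = 0.17076 mol
mol H = 2 × 1.538 g H₂O ÷ 18.015 g/mol = 0.17075 mol
Divide by the smallest (0.17075 mol): C 1.000, H 1.000
Empirical formula: CH
Empirical-formula mass = 13.02 g/mol; 78 ÷ 13.02 ≈ 6, so the molecular formula is C6H6.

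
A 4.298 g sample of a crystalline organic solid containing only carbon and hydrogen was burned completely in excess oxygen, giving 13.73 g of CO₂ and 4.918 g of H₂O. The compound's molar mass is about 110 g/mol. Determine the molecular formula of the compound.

mol C = 13.73 g CO₂ ÷ 44.009 g/mol = 0.31198 mol
mol H = 2 × 4.918 g H₂O ÷ 18.015 g/mol = 0.54599 mol
Divide by the smallest (0.31198 mol): C 1.000, H 1.750
Multiplying each by 4 gives whole numbers: C 4.00, H 7.00
Empirical formula: C4H7
Empirical-formula mass = 55.10 g/mol; 110 ÷ 55.10 ≈ 2, so the molecular formula is C8H14.

C8H14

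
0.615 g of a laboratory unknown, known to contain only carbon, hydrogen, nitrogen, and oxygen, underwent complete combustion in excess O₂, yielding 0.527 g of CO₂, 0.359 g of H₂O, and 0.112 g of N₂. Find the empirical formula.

C3H10N2O5

mol C = 0.527 g CO₂ ÷ 44.009 g/mol = 0.01197 mol
mol H = 2 × 0.359 g H₂O ÷ 18.015 g/mol = 0.03986 mol
mol N = 2 × 0.112 g N₂ ÷ 28.014 g/mol = 0.007996 mol
mass O = 0.615 − (0.1438 + 0.04017 + 0.1120) = 0.3190 g → mol O = 0.3190 ÷ 15.999 = 0.01994 mol
Divide by the smallest (0.007996 mol): C 1.498, H 4.984, N 1.000, O 2.494
Multiplying each by 2 gives whole numbers: C 3.00, H 9.97, N 2.00, O 4.99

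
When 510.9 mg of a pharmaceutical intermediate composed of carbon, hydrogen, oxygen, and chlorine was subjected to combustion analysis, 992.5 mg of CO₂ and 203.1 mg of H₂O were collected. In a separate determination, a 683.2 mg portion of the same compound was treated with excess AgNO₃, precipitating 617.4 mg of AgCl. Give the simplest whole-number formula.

mol C = 0.9925 g CO₂ ÷ 44.009 g/mol = 0.022552 mol
mol H = 2 × 0.2031 g H₂O ÷ 18.015 g/mol = 0.022548 mol
From the AgCl data: mol Cl per gram of compound = (0.6174 ÷ 143.318) ÷ 0.6832 = 0.0063055 mol/g, so in the 0.5109 g combustion sample mol Cl = 0.0032215 mol
mass O = 0.5109 − (0.27087 + 0.022728 + 0.11420) = 0.10310 g → mol O = 0.10310 ÷ 15.999 = 0.0064439 mol
Divide by the smallest (0.0032215 mol): C 7.001, H 6.999, Cl 1.000, O 2.000

C7H7ClO2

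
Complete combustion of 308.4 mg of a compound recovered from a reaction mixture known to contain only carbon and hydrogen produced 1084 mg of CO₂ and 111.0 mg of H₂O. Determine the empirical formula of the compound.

mol C = 1.084 g CO₂ ÷ 44.009 g/mol = 0.024631 mol
mol H = 2 × 0.1110 g H₂O ÷ 18.015 g/mol = 0.012323 mol
Divide by the smallest (0.012323 mol): C 1.999, H 1.000

C2H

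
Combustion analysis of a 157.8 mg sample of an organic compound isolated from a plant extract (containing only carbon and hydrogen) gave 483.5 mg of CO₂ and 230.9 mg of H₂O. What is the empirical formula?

mol C = 0.4835 g CO₂ ÷ 44.009 g/mol = 0.010986 mol
mol H = 2 × 0.2309 g H₂O ÷ 18.015 g/mol = 0.025634 mol
Divide by the smallest (0.010986 mol): C 1.000, H 2.333
Multiplying each by 3 gives whole numbers: C 3.00, H 7.00

C3H7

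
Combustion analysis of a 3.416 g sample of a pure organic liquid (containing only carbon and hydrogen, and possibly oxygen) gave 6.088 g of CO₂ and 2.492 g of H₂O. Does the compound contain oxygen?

yes

mol C = 6.088 g CO₂ ÷ 44.009 g/mol = 0.13834 mol
mol H = 2 × 2.492 g H₂O ÷ 18.015 g/mol = 0.27666 mol
C and H account for only 1.9404 g of the 3.416 g sample; the remaining 1.4756 g must be oxygen.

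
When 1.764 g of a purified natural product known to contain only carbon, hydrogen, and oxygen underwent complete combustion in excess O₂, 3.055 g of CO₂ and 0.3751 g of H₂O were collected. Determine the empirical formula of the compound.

mol C = 3.055 g CO₂ ÷ 44.009 g/mol = 0.069418 mol
mol H = 2 × 0.3751 g H₂O ÷ 18.015 g/mol = 0.041643 mol
mass O = 1.764 − (0.83378 + 0.041976) = 0.88825 g → mol O = 0.88825 ÷ 15.999 = 0.055519 mol
Divide by the smallest (0.041643 mol): C 1.667, H 1.000, O 1.333
Multiplying each by 3 gives whole numbers: C 5.00, H 3.00, O 4.00

C5H3O4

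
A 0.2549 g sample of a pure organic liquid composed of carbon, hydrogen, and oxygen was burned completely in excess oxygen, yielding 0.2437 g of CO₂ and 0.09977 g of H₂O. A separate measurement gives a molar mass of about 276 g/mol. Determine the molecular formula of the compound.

mol C = 0.2437 g CO₂ ÷ 44.009 g/mol = 0.0055375 mol
mol H = 2 × 0.09977 g H₂O ÷ 18.015 g/mol = 0.011076 mol
mass O = 0.2549 − (0.066511 + 0.011165) = 0.17722 g → mol O = 0.17722 ÷ 15.999 = 0.011077 mol
Divide by the smallest (0.0055375 mol): C 1.000, H 2.000, O 2.000
Empirical formula: CH2O2
Empirical-formula mass = 46.02 g/mol; 276 ÷ 46.02 ≈ 6, so the molecular formula is C6H12O12.

C6H12O12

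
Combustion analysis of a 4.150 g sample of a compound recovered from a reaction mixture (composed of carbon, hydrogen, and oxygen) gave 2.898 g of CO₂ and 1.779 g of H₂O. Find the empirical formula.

CH3O3

mol C = 2.898 g CO₂ ÷ 44.009 g/mol = 0.065850 mol
mol H = 2 × 1.779 g H₂O ÷ 18.015 g/mol = 0.19750 mol
mass O = 4.150 − (0.79093 + 0.19908) = 3.1600 g → mol O = 3.1600 ÷ 15.999 = 0.19751 mol
Divide by the smallest (0.065850 mol): C 1.000, H 2.999, O 2.999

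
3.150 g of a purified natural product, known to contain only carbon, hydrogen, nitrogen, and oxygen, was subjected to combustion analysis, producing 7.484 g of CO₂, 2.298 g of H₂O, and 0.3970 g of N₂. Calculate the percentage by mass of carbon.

64.84%

mol C = 7.484 g CO₂ ÷ 44.009 g/mol = 0.17006 mol
mol H = 2 × 2.298 g H₂O ÷ 18.015 g/mol = 0.25512 mol
mol N = 2 × 0.3970 g N₂ ÷ 28.014 g/mol = 0.028343 mol
mass O = 3.150 − (2.0425 + 0.25716 + 0.39700) = 0.45329 g → mol O = 0.45329 ÷ 15.999 = 0.028333 mol
mass % C = 2.0425 g ÷ 3.150 g × 100%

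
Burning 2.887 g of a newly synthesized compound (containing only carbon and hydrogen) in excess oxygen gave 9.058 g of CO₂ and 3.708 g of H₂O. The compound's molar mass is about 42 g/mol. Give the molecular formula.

C3H6

mol C = 9.058 g CO₂ ÷ 44.009 g/mol = 0.20582 mol
mol H = 2 × 3.708 g H₂O ÷ 18.015 g/mol = 0.41166 mol
Divide by the smallest (0.20582 mol): C 1.000, H 2.000
Empirical formula: CH2
Empirical-formula mass = 14.03 g/mol; 42 ÷ 14.03 ≈ 3, so the molecular formula is C3H6.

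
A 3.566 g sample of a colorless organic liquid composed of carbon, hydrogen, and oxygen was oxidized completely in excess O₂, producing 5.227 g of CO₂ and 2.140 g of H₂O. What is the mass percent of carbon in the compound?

mol C = 5.227 g CO₂ ÷ 44.009 g/mol = 0.11877 mol
mol H = 2 × 2.140 g H₂O ÷ 18.015 g/mol = 0.23758 mol
mass O = 3.566 − (1.4266 + 0.23948) = 1.9000 g → mol O = 1.9000 ÷ 15.999 = 0.11875 mol
mass % C = 1.4266 g ÷ 3.566 g × 100%

40.00%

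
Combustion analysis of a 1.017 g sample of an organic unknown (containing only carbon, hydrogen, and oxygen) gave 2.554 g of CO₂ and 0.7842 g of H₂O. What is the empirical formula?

mol C = 2.554 g CO₂ ÷ 44.009 g/mol = 0.058034 mol
mol H = 2 × 0.7842 g H₂O ÷ 18.015 g/mol = 0.087061 mol
mass O = 1.017 − (0.69704 + 0.087757) = 0.23220 g → mol O = 0.23220 ÷ 15.999 = 0.014513 mol
Divide by the smallest (0.014513 mol): C 3.999, H 5.999, O 1.000

C4H6O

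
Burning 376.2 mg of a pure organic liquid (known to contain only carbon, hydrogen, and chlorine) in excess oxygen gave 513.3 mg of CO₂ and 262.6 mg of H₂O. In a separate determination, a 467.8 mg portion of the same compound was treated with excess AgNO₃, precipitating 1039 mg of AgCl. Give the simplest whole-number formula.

mol C = 0.5133 g CO₂ ÷ 44.009 g/mol = 0.011664 mol
mol H = 2 × 0.2626 g H₂O ÷ 18.015 g/mol = 0.029153 mol
From the AgCl data: mol Cl per gram of compound = (1.039 ÷ 143.318) ÷ 0.4678 = 0.015497 mol/g, so in the 0.3762 g combustion sample mol Cl = 0.0058301 mol
Divide by the smallest (0.0058301 mol): C 2.001, H 5.001, Cl 1.000

C2H5Cl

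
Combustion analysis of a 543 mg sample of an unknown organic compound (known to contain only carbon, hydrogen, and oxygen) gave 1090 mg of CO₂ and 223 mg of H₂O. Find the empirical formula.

mol C = 1.09 g CO₂ ÷ 44.009 g/mol = 0.02477 mol
mol H = 2 × 0.223 g H₂O ÷ 18.015 g/mol = 0.02476 mol
mass O = 0.543 − (0.2975 + 0.02496) = 0.2206 g → mol O = 0.2206 ÷ 15.999 = 0.01379 mol
Divide by the smallest (0.01379 mol): C 1.797, H 1.796, O 1.000
Multiplying each by 5 gives whole numbers: C 8.98, H 8.98, O 5.00

C9H9O5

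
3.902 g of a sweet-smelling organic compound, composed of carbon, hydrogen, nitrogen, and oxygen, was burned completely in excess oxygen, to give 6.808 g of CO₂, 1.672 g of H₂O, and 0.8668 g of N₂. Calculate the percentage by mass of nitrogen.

22.21%

mol C = 6.808 g CO₂ ÷ 44.009 g/mol = 0.15470 mol
mol H = 2 × 1.672 g H₂O ÷ 18.015 g/mol = 0.18562 mol
mol N = 2 × 0.8668 g N₂ ÷ 28.014 g/mol = 0.061883 mol
mass O = 3.902 − (1.8580 + 0.18711 + 0.86680) = 0.99004 g → mol O = 0.99004 ÷ 15.999 = 0.061882 mol
mass % N = 0.86680 g ÷ 3.902 g × 100%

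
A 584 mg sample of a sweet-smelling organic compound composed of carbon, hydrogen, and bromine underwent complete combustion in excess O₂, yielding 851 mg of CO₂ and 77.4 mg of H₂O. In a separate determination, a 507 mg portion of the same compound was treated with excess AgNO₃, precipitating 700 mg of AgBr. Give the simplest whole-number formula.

C9H4Br2

mol C = 0.851 g CO₂ ÷ 44.009 g/mol = 0.01934 mol
mol H = 2 × 0.0774 g H₂O ÷ 18.015 g/mol = 0.008593 mol
From the AgBr data: mol Br per gram of compound = (0.700 ÷ 187.772) ÷ 0.507 = 0.007353 mol/g, so in the 0.584 g combustion sample mol Br = 0.004294 mol
Divide by the smallest (0.004294 mol): C 4.503, H 2.001, Br 1.000
Multiplying each by 2 gives whole numbers: C 9.01, H 4.00, Br 2.00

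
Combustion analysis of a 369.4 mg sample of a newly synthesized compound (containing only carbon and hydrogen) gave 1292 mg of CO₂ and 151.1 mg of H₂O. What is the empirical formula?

C7H4

mol C = 1.292 g CO₂ ÷ 44.009 g/mol = 0.029358 mol
mol H = 2 × 0.1511 g H₂O ÷ 18.015 g/mol = 0.016775 mol
Divide by the smallest (0.016775 mol): C 1.750, H 1.000
Multiplying each by 4 gives whole numbers: C 7.00, H 4.00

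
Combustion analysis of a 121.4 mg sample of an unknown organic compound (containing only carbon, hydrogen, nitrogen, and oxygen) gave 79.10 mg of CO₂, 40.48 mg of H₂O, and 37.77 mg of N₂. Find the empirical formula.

C2H5N3O4

mol C = 0.07910 g CO₂ ÷ 44.009 g/mol = 0.0017974 mol
mol H = 2 × 0.04048 g H₂O ÷ 18.015 g/mol = 0.0044940 mol
mol N = 2 × 0.03777 g N₂ ÷ 28.014 g/mol = 0.0026965 mol
mass O = 0.1214 − (0.021588 + 0.0045300 + 0.037770) = 0.057512 g → mol O = 0.057512 ÷ 15.999 = 0.0035947 mol
Divide by the smallest (0.0017974 mol): C 1.000, H 2.500, N 1.500, O 2.000
Multiplying each by 2 gives whole numbers: C 2.00, H 5.00, N 3.00, O 4.00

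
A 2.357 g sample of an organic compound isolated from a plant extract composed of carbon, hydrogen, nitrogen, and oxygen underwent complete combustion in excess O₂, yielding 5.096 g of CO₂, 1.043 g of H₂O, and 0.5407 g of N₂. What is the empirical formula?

mol C = 5.096 g CO₂ ÷ 44.009 g/mol = 0.11579 mol
mol H = 2 × 1.043 g H₂O ÷ 18.015 g/mol = 0.11579 mol
mol N = 2 × 0.5407 g N₂ ÷ 28.014 g/mol = 0.038602 mol
mass O = 2.357 − (1.3908 + 0.11672 + 0.54070) = 0.30877 g → mol O = 0.30877 ÷ 15.999 = 0.019300 mol
Divide by the smallest (0.019300 mol): C 6.000, H 6.000, N 2.000, O 1.000

C6H6N2O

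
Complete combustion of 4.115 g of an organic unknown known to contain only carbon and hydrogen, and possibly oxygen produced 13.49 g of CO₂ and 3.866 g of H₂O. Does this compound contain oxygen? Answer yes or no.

no

mol C = 13.49 g CO₂ ÷ 44.009 g/mol = 0.30653 mol
mol H = 2 × 3.866 g H₂O ÷ 18.015 g/mol = 0.42920 mol
C and H together account for 4.1143 g — essentially the entire 4.115 g sample — so the compound contains no oxygen.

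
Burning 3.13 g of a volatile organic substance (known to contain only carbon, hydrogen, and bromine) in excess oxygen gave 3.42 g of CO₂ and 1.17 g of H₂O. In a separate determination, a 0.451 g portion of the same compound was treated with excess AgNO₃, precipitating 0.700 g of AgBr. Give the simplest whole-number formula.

mol C = 3.42 g CO₂ ÷ 44.009 g/mol = 0.07771 mol
mol H = 2 × 1.17 g H₂O ÷ 18.015 g/mol = 0.1299 mol
From the AgBr data: mol Br per gram of compound = (0.700 ÷ 187.772) ÷ 0.451 = 0.008266 mol/g, so in the 3.13 g combustion sample mol Br = 0.02587 mol
Divide by the smallest (0.02587 mol): C 3.004, H 5.020, Br 1.000

C3H5Br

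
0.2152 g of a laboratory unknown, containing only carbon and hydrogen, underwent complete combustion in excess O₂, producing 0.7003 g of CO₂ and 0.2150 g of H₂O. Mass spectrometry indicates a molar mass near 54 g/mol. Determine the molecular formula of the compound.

mol C = 0.7003 g CO₂ ÷ 44.009 g/mol = 0.015913 mol
mol H = 2 × 0.2150 g H₂O ÷ 18.015 g/mol = 0.023869 mol
Divide by the smallest (0.015913 mol): C 1.000, H 1.500
Multiplying each by 2 gives whole numbers: C 2.00, H 3.00
Empirical formula: C2H3
Empirical-formula mass = 27.05 g/mol; 54 ÷ 27.05 ≈ 2, so the molecular formula is C4H6.

C4H6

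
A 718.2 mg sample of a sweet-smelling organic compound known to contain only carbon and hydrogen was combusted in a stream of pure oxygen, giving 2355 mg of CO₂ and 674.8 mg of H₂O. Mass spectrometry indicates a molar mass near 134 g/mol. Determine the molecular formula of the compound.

mol C = 2.355 g CO₂ ÷ 44.009 g/mol = 0.053512 mol
mol H = 2 × 0.6748 g H₂O ÷ 18.015 g/mol = 0.074915 mol
Divide by the smallest (0.053512 mol): C 1.000, H 1.400
Multiplying each by 5 gives whole numbers: C 5.00, H 7.00
Empirical formula: C5H7
Empirical-formula mass = 67.11 g/mol; 134 ÷ 67.11 ≈ 2, so the molecular formula is C10H14.

C10H14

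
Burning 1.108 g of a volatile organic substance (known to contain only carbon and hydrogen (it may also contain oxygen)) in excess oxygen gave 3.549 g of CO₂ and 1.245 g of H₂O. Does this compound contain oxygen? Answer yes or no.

mol C = 3.549 g CO₂ ÷ 44.009 g/mol = 0.080643 mol
mol H = 2 × 1.245 g H₂O ÷ 18.015 g/mol = 0.13822 mol
C and H together account for 1.1079 g — essentially the entire 1.108 g sample — so the compound contains no oxygen.

no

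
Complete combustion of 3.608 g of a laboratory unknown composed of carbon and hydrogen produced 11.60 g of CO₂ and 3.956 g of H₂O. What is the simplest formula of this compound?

mol C = 11.60 g CO₂ ÷ 44.009 g/mol = 0.26358 mol
mol H = 2 × 3.956 g H₂O ÷ 18.015 g/mol = 0.43919 mol
Divide by the smallest (0.26358 mol): C 1.000, H 1.666
Multiplying each by 3 gives whole numbers: C 3.00, H 5.00

C3H5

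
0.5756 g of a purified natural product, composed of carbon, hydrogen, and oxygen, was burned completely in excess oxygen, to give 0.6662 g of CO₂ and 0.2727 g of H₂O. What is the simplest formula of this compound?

mol C = 0.6662 g CO₂ ÷ 44.009 g/mol = 0.015138 mol
mol H = 2 × 0.2727 g H₂O ÷ 18.015 g/mol = 0.030275 mol
mass O = 0.5756 − (0.18182 + 0.030517) = 0.36326 g → mol O = 0.36326 ÷ 15.999 = 0.022705 mol
Divide by the smallest (0.015138 mol): C 1.000, H 2.000, O 1.500
Multiplying each by 2 gives whole numbers: C 2.00, H 4.00, O 3.00

C2H4O3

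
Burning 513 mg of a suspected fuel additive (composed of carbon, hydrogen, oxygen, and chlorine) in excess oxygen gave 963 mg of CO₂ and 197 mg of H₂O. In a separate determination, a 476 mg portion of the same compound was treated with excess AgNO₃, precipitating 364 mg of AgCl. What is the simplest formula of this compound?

mol C = 0.963 g CO₂ ÷ 44.009 g/mol = 0.02188 mol
mol H = 2 × 0.197 g H₂O ÷ 18.015 g/mol = 0.02187 mol
From the AgCl data: mol Cl per gram of compound = (0.364 ÷ 143.318) ÷ 0.476 = 0.005336 mol/g, so in the 0.513 g combustion sample mol Cl = 0.002737 mol
mass O = 0.513 − (0.2628 + 0.02205 + 0.09703) = 0.1311 g → mol O = 0.1311 ÷ 15.999 = 0.008194 mol
Divide by the smallest (0.002737 mol): C 7.994, H 7.990, Cl 1.000, O 2.994

C8H8ClO3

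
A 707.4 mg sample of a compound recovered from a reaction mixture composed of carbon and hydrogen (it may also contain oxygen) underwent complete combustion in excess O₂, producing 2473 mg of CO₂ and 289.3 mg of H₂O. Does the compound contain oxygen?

no

mol C = 2.473 g CO₂ ÷ 44.009 g/mol = 0.056193 mol
mol H = 2 × 0.2893 g H₂O ÷ 18.015 g/mol = 0.032118 mol
C and H together account for 0.70731 g — essentially the entire 0.7074 g sample — so the compound contains no oxygen.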